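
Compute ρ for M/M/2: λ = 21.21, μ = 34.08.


ρ = λ/(cμ) = 21.21/(2·34.08) = 21.21/68.16 = 0.3112

Final: 0.3112


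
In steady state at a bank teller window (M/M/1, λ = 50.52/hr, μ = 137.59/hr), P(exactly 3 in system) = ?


ρ = 50.52/137.59 = 0.3672
P_n = (1−ρ)·ρ^n = (1 − 0.3672)·0.3672^3 = 0.6328·0.049503 = 0.031326

Final: 0.031326


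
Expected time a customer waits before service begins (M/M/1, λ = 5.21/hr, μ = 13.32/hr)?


ρ = 5.21/13.32 = 0.3911
Wq = ρ/(μ−λ) = 0.3911/(13.32 − 5.21) = 0.3911/8.11 = 0.04823 hr

Final: 0.04823 hr


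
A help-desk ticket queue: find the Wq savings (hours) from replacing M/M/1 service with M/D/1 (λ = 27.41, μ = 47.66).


ρ = 27.41/47.66 = 0.5751
Wq(M/M/1) = ρ/(μ−λ) = 0.5751/20.25 = 0.02840 hr
Wq(M/D/1) = ρ/(2(μ−λ)) = 0.01420 hr
Savings = 0.02840 − 0.01420 = 0.01420 hr

Final: 0.01420 hr


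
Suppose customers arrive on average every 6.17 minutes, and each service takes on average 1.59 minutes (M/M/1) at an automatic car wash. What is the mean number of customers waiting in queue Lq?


λ = 60/6.17 = 9.7245 /hr
μ = 60/1.59 = 37.7358 /hr
ρ = λ/μ = 9.7245/37.7358 = 0.2577
Lq = ρ²/(1−ρ) = 0.06641/0.7423 = 0.08946

Final: 0.08946


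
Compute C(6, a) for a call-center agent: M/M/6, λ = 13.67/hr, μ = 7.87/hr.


a = λ/μ = 1.7370; ρ = a/6 = 0.2895
P₀ = 0.175942 (from M/M/c formula)
C(c,a) = [a^c/(c!(1−ρ))]·P₀ = [27.46393/(720·0.7105)]·0.175942
= 0.05369·0.175942 = 0.009446

Final: 0.009446


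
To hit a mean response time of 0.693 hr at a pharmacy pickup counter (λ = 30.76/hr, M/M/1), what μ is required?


W = 1/(μ−λ) ⇒ μ − λ = 1/W = 1/0.693 = 1.4430
μ = λ + 1/W = 30.76 + 1.4430 = 32.2030 per hr

Final: 32.2030 /hr


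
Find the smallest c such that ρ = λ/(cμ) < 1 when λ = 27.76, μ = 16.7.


Stability requires cμ > λ ⇔ c > λ/μ.
λ/μ = 27.76/16.7 = 1.6623
Minimum integer c = ⌊1.6623⌋ + 1 = 2
Check: 2·16.7 = 33.40 > 27.76, while 1·16.7 = 16.70 ≤ 27.76

Final: 2 servers


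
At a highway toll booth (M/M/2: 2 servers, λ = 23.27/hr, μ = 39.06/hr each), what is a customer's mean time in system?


a = 0.5958; ρ = 0.2979; P₀ = 0.540980
Lq = P₀·a^c·ρ/(c!(1−ρ)²) = 0.05801
Wq = Lq/λ = 0.05801/23.27 = 0.002493 hr
W = Wq + 1/μ = 0.002493 + 0.02560 = 0.02809 hr

Final: 0.02809 hr


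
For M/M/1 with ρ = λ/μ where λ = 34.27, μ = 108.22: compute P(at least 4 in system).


ρ = 34.27/108.22 = 0.3167
P(N ≥ n) = ρ^n = 0.3167^4 = 0.010056

Final: 0.010056


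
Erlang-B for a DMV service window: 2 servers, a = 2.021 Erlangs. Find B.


B(c,a) = (a^c/c!) / Σ_{k=0}^{c} a^k/k!
a^2/2! = 2.042220
Σ terms (k=0..2): 1.00000 + 2.02100 + 2.04222 = 5.063220
B = 2.042220/5.063220 = 0.403344

Final: 0.403344


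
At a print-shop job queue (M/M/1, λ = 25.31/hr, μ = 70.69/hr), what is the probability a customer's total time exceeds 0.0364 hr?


W ~ Exponential(μ−λ) for M/M/1.
μ − λ = 70.69 − 25.31 = 45.3800
P(W > t) = e^{−(μ−λ)t} = e^{−1.6518} = 0.191698

Final: 0.191698


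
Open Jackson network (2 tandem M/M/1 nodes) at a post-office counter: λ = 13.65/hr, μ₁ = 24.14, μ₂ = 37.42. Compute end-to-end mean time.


Each node sees arrival rate λ = 13.65/hr (tandem ⇒ throughput preserved).
W₁ = 1/(μ₁−λ) = 1/(24.14−13.65) = 0.09533 hr
W₂ = 1/(μ₂−λ) = 1/(37.42−13.65) = 0.04207 hr
W_total = W₁ + W₂ = 0.09533 + 0.04207 = 0.13740 hr

Final: 0.13740 hr


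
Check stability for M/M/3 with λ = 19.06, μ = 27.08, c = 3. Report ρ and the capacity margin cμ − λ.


Total capacity cμ = 3·27.08 = 81.24/hr
ρ = λ/(cμ) = 19.06/81.24 = 0.2346
Stable ⇔ ρ < 1: YES
Spare capacity = cμ − λ = 81.24 − 19.06 = 62.18/hr

Final: ρ = 0.2346; stable; margin = 62.18/hr


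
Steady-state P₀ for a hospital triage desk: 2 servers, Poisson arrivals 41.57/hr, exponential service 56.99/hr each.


a = λ/μ = 41.57/56.99 = 0.7294; ρ = a/c = 0.3647
Σ_{k=0}^{1} a^k/k! (terms k=0..1) = 1.00000 + 0.72943 = 1.72943
Tail: a^2/(2!(1−ρ)) = 0.53206/(2·0.6353) = 0.41876
P₀ = 1/(1.72943 + 0.41876) = 1/2.14818 = 0.465509

Final: 0.465509


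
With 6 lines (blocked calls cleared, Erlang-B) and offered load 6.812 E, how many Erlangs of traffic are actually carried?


B(6,6.812) = 0.319447 (Erlang-B)
Carried load = a(1 − B) = 6.812·(1 − 0.319447) = 6.812·0.680553 = 4.6359 E

Final: 4.6359 Erlangs


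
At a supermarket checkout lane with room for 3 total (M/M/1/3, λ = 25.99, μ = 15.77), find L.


ρ = 25.99/15.77 = 1.6481
L = ρ[1 − (K+1)ρ^K + Kρ^(K+1)] / [(1−ρ)(1−ρ^(K+1))]
Numerator: 1.6481·(1 − 4·4.476347 + 3·7.377315) = 8.613711
Denominator: (-0.6481)·(-6.377315) = 4.132921
L = 8.613711/4.132921 = 2.0842

Final: 2.0842


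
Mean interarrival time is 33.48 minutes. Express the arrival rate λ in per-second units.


λ = 1/(interarrival time) in consistent units.
1 second = 0.0166667 min, so λ = 0.0166667/33.48 = 0.0004978 per second

Final: 0.0004978 /sec


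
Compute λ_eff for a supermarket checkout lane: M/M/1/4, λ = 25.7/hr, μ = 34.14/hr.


ρ = 0.7528; P_K = (1−ρ)ρ^4/(1−ρ^5) = 0.104698
λ_eff = λ(1 − P_K) = 25.7·(1 − 0.104698) = 25.7·0.895302 = 23.0093 /hr

Final: 23.0093 /hr


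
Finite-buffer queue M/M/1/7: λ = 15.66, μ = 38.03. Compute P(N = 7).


ρ = λ/μ = 15.66/38.03 = 0.4118
P_K = (1−ρ)ρ^K/(1−ρ^(K+1)) = (0.5882·0.002008)/(1 − 0.0008267)
= 0.001181/0.999173 = 0.001182

Final: 0.001182


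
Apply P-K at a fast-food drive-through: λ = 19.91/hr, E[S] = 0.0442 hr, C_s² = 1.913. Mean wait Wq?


ρ = λ·E[S] = 19.91·0.0442 = 0.8800
E[S²] = E[S]²(1+C_s²) = 0.0442²·(1+1.913) = 0.005691
Wq = λ·E[S²]/(2(1−ρ)) = 19.91·0.005691/(2·0.1200) = 0.47220 hr

Final: 0.47220 hr


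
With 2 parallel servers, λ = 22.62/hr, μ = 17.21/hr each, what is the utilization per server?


ρ = λ/(cμ) = 22.62/(2·17.21) = 22.62/34.42 = 0.6572

Final: 0.6572


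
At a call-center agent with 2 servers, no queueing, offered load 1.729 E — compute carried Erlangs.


B(2,1.729) = 0.353887 (Erlang-B)
Carried load = a(1 − B) = 1.729·(1 − 0.353887) = 1.729·0.646113 = 1.1171 E

Final: 1.1171 Erlangs


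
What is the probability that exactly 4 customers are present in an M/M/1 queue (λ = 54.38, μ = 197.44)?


ρ = 54.38/197.44 = 0.2754
P_n = (1−ρ)·ρ^n = (1 − 0.2754)·0.2754^4 = 0.7246·0.005755 = 0.004170

Final: 0.004170


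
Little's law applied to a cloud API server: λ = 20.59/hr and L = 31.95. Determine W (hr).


W = L/λ = 31.95/20.59 = 1.5517 hr

Final: 1.5517 hr


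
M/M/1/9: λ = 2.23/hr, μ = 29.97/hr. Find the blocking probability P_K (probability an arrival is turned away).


ρ = λ/μ = 2.23/29.97 = 0.07441
P_K = (1−ρ)ρ^K/(1−ρ^(K+1)) = (0.9256·6.991e-11)/(1 − 5.202e-12)
= 6.471e-11/1.000000 = 6.471e-11

Final: 6.471e-11


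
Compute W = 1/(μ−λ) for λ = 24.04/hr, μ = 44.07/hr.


W = 1/(μ−λ) = 1/(44.07 − 24.04) = 1/20.03 = 0.04993 hr

Final: 0.04993 hr


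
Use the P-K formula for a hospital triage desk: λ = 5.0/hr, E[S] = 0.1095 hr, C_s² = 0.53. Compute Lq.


ρ = λ·E[S] = 5.0·0.1095 = 0.5475
Lq = ρ²(1+C_s²)/(2(1−ρ)) = 0.2998·(1+0.53)/(2·0.4525)
= 0.2998·1.5300/0.9050 = 0.50677

Final: 0.50677


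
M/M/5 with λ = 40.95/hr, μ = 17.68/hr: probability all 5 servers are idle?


a = λ/μ = 40.95/17.68 = 2.3162; ρ = a/c = 0.4632
Σ_{k=0}^{4} a^k/k! (terms k=0..4) = 1.00000 + 2.31618 + 2.68234 + 2.07092 + 1.19916 = 9.26859
Tail: a^5/(5!(1−ρ)) = 66.65891/(120·0.5368) = 1.03489
P₀ = 1/(9.26859 + 1.03489) = 1/10.30348 = 0.097055

Final: 0.097055


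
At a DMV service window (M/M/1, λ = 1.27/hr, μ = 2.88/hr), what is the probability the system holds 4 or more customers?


ρ = 1.27/2.88 = 0.4410
P(N ≥ n) = ρ^n = 0.4410^4 = 0.037813

Final: 0.037813


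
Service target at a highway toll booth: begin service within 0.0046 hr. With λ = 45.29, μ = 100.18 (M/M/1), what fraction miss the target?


ρ = 45.29/100.18 = 0.4521
P(Wq > t) = ρ·e^{−(μ−λ)t} = 0.4521·e^{−0.2525}
= 0.4521·0.776861 = 0.351208

Final: 0.351208


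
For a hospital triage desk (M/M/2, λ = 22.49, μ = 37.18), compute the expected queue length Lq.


a = λ/μ = 0.6049; ρ = a/2 = 0.3024
P₀ = 0.535570
Lq = P₀·a^c·ρ / (c!·(1−ρ)²) = 0.535570·0.36590·0.3024/(2·0.48658)
= 0.06090

Final: 0.06090


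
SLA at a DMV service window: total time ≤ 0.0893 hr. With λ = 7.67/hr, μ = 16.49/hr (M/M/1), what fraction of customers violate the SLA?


W ~ Exponential(μ−λ) for M/M/1.
μ − λ = 16.49 − 7.67 = 8.8200
P(W > t) = e^{−(μ−λ)t} = e^{−0.7876} = 0.454924

Final: 0.454924


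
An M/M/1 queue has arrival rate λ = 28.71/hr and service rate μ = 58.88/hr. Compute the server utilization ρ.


ρ = λ/μ = 28.71/58.88 = 0.4876

Final: 0.4876


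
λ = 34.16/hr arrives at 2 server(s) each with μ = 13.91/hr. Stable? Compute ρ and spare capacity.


Total capacity cμ = 2·13.91 = 27.82/hr
ρ = λ/(cμ) = 34.16/27.82 = 1.2279
Stable ⇔ ρ < 1: NO
Spare capacity = cμ − λ = 27.82 − 34.16 = -6.34/hr

Final: ρ = 1.2279; unstable; margin = -6.34/hr


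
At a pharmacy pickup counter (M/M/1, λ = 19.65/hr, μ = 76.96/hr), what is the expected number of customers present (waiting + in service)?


ρ = λ/μ = 19.65/76.96 = 0.2553
L = ρ/(1−ρ) = 0.2553/(1 − 0.2553) = 0.2553/0.7447 = 0.3429

Final: 0.3429


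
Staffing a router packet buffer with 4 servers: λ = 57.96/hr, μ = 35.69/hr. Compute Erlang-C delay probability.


a = λ/μ = 1.6240; ρ = a/4 = 0.4060
P₀ = 0.194387 (from M/M/c formula)
C(c,a) = [a^c/(c!(1−ρ))]·P₀ = [6.95548/(24·0.5940)]·0.194387
= 0.48790·0.194387 = 0.094841

Final: 0.094841


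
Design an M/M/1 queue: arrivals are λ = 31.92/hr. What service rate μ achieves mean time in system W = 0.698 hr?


W = 1/(μ−λ) ⇒ μ − λ = 1/W = 1/0.698 = 1.4327
μ = λ + 1/W = 31.92 + 1.4327 = 33.3527 per hr

Final: 33.3527 /hr


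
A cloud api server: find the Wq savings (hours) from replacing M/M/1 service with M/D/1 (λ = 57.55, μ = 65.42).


ρ = 57.55/65.42 = 0.8797
Wq(M/M/1) = ρ/(μ−λ) = 0.8797/7.87 = 0.11178 hr
Wq(M/D/1) = ρ/(2(μ−λ)) = 0.05589 hr
Savings = 0.11178 − 0.05589 = 0.05589 hr

Final: 0.05589 hr


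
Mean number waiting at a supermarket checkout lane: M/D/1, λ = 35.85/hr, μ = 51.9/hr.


ρ = 35.85/51.9 = 0.6908
M/D/1: Lq = ρ²/(2(1−ρ)) = 0.4771/(2·0.3092) = 0.77145

Final: 0.77145


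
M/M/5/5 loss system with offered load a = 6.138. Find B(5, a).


B(c,a) = (a^c/c!) / Σ_{k=0}^{c} a^k/k!
a^5/5! = 72.602767
Σ terms (k=0..5): 1.00000 + 6.13800 + 18.83752 + 38.54157 + 59.14204 + 72.60277 = 196.261898
B = 72.602767/196.261898 = 0.369928

Final: 0.369928


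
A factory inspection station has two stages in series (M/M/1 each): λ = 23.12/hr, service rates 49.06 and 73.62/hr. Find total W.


Each node sees arrival rate λ = 23.12/hr (tandem ⇒ throughput preserved).
W₁ = 1/(μ₁−λ) = 1/(49.06−23.12) = 0.03855 hr
W₂ = 1/(μ₂−λ) = 1/(73.62−23.12) = 0.01980 hr
W_total = W₁ + W₂ = 0.03855 + 0.01980 = 0.05835 hr

Final: 0.05835 hr


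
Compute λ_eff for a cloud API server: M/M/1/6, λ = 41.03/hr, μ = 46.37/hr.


ρ = 0.8848; P_K = (1−ρ)ρ^6/(1−ρ^7) = 0.096067
λ_eff = λ(1 − P_K) = 41.03·(1 − 0.096067) = 41.03·0.903933 = 37.0884 /hr

Final: 37.0884 /hr


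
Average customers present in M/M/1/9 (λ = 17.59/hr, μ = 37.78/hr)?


ρ = 17.59/37.78 = 0.4656
L = ρ[1 − (K+1)ρ^K + Kρ^(K+1)] / [(1−ρ)(1−ρ^(K+1))]
Numerator: 0.4656·(1 − 10·0.001028 + 9·0.0004787) = 0.462809
Denominator: (0.5344)·(0.999521) = 0.534154
L = 0.462809/0.534154 = 0.8664

Final: 0.8664


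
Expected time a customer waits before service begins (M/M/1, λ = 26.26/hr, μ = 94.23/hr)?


ρ = 26.26/94.23 = 0.2787
Wq = ρ/(μ−λ) = 0.2787/(94.23 − 26.26) = 0.2787/67.97 = 0.004100 hr

Final: 0.004100 hr


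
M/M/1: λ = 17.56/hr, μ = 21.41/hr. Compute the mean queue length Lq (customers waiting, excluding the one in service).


ρ = 17.56/21.41 = 0.8202
Lq = ρ²/(1−ρ) = 0.6727/0.1798 = 3.7409

Final: 3.7409


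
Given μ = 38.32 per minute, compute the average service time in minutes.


Mean service time = 1/μ = 1/38.32 minute = 0.02610 minute
In minutes: 0.02610 × 1 = 0.02610 min

Final: 0.02610 min


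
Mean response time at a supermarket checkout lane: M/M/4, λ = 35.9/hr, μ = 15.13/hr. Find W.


a = 2.3728; ρ = 0.5932; P₀ = 0.085757
Lq = P₀·a^c·ρ/(c!(1−ρ)²) = 0.40598
Wq = Lq/λ = 0.40598/35.9 = 0.01131 hr
W = Wq + 1/μ = 0.01131 + 0.06609 = 0.07740 hr

Final: 0.07740 hr


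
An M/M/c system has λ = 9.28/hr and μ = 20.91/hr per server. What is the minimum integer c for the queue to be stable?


Stability requires cμ > λ ⇔ c > λ/μ.
λ/μ = 9.28/20.91 = 0.4438
Minimum integer c = ⌊0.4438⌋ + 1 = 1
Check: 1·20.91 = 20.91 > 9.28, while 0·20.91 = 0.00 ≤ 9.28

Final: 1 servers


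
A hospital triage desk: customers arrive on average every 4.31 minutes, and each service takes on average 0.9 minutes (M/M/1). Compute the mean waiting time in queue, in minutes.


λ = 60/4.31 = 13.9211 /hr
μ = 60/0.9 = 66.6667 /hr
ρ = λ/μ = 13.9211/66.6667 = 0.2088
Wq = ρ/(μ−λ) = 0.2088/(66.6667−13.9211) = 0.003959 hr
In minutes: 0.003959·60 = 0.2375 min

Final: 0.2375 min


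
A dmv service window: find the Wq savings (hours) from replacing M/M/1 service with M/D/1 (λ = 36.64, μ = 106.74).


ρ = 36.64/106.74 = 0.3433
Wq(M/M/1) = ρ/(μ−λ) = 0.3433/70.10 = 0.004897 hr
Wq(M/D/1) = ρ/(2(μ−λ)) = 0.002448 hr
Savings = 0.004897 − 0.002448 = 0.002448 hr

Final: 0.002448 hr


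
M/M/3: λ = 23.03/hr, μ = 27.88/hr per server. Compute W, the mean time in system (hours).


a = 0.8260; ρ = 0.2753; P₀ = 0.435380
Lq = P₀·a^c·ρ/(c!(1−ρ)²) = 0.02145
Wq = Lq/λ = 0.02145/23.03 = 0.0009312 hr
W = Wq + 1/μ = 0.0009312 + 0.03587 = 0.03680 hr

Final: 0.03680 hr


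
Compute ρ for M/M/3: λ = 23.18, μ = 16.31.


ρ = λ/(cμ) = 23.18/(3·16.31) = 23.18/48.93 = 0.4737

Final: 0.4737


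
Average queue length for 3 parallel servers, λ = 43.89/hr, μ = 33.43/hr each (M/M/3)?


a = λ/μ = 1.3129; ρ = a/3 = 0.4376
P₀ = 0.260050
Lq = P₀·a^c·ρ / (c!·(1−ρ)²) = 0.260050·2.26302·0.4376/(6·0.31626)
= 0.13572

Final: 0.13572


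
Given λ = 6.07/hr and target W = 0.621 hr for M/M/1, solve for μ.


W = 1/(μ−λ) ⇒ μ − λ = 1/W = 1/0.621 = 1.6103
μ = λ + 1/W = 6.07 + 1.6103 = 7.6803 per hr

Final: 7.6803 /hr


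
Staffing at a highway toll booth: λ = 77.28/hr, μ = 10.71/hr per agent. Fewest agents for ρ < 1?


Stability requires cμ > λ ⇔ c > λ/μ.
λ/μ = 77.28/10.71 = 7.2157
Minimum integer c = ⌊7.2157⌋ + 1 = 8
Check: 8·10.71 = 85.68 > 77.28, while 7·10.71 = 74.97 ≤ 77.28

Final: 8 servers


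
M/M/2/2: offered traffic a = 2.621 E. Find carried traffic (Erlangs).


B(2,2.621) = 0.486807 (Erlang-B)
Carried load = a(1 − B) = 2.621·(1 − 0.486807) = 2.621·0.513193 = 1.3451 E

Final: 1.3451 Erlangs


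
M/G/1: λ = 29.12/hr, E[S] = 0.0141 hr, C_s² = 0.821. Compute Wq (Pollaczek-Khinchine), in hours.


ρ = λ·E[S] = 29.12·0.0141 = 0.4106
E[S²] = E[S]²(1+C_s²) = 0.0141²·(1+0.821) = 0.0003620
Wq = λ·E[S²]/(2(1−ρ)) = 29.12·0.0003620/(2·0.5894) = 0.008943 hr

Final: 0.008943 hr


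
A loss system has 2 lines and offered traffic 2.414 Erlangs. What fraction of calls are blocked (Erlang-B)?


B(c,a) = (a^c/c!) / Σ_{k=0}^{c} a^k/k!
a^2/2! = 2.913698
Σ terms (k=0..2): 1.00000 + 2.41400 + 2.91370 = 6.327698
B = 2.913698/6.327698 = 0.460467

Final: 0.460467


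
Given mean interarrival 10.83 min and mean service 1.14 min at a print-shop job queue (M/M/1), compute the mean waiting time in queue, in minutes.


λ = 60/10.83 = 5.5402 /hr
μ = 60/1.14 = 52.6316 /hr
ρ = λ/μ = 5.5402/52.6316 = 0.1053
Wq = ρ/(μ−λ) = 0.1053/(52.6316−5.5402) = 0.002235 hr
In minutes: 0.002235·60 = 0.1341 min

Final: 0.1341 min


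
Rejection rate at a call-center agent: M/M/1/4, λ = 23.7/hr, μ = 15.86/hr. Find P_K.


ρ = λ/μ = 23.7/15.86 = 1.4943
P_K = (1−ρ)ρ^K/(1−ρ^(K+1)) = (-0.4943·4.986326)/(1 − 7.451193)
= -2.464867/-6.451193 = 0.382079

Final: 0.382079


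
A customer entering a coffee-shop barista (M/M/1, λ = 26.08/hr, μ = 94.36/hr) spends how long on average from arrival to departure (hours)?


W = 1/(μ−λ) = 1/(94.36 − 26.08) = 1/68.28 = 0.01465 hr

Final: 0.01465 hr


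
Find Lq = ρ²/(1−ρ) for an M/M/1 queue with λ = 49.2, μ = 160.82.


ρ = 49.2/160.82 = 0.3059
Lq = ρ²/(1−ρ) = 0.09359/0.6941 = 0.1348

Final: 0.1348


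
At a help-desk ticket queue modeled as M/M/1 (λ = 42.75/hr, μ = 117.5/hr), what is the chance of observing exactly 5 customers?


ρ = 42.75/117.5 = 0.3638
P_n = (1−ρ)·ρ^n = (1 − 0.3638)·0.3638^5 = 0.6362·0.006375 = 0.004056

Final: 0.004056


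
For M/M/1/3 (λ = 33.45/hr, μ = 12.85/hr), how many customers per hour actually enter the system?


ρ = 2.6031; P_K = (1−ρ)ρ^3/(1−ρ^4) = 0.629555
λ_eff = λ(1 − P_K) = 33.45·(1 − 0.629555) = 33.45·0.370445 = 12.3914 /hr

Final: 12.3914 /hr


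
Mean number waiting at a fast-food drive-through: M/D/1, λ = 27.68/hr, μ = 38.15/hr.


ρ = 27.68/38.15 = 0.7256
M/D/1: Lq = ρ²/(2(1−ρ)) = 0.5264/(2·0.2744) = 0.95909

Final: 0.95909


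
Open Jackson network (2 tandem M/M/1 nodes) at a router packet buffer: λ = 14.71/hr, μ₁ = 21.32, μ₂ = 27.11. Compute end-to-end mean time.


Each node sees arrival rate λ = 14.71/hr (tandem ⇒ throughput preserved).
W₁ = 1/(μ₁−λ) = 1/(21.32−14.71) = 0.15129 hr
W₂ = 1/(μ₂−λ) = 1/(27.11−14.71) = 0.08065 hr
W_total = W₁ + W₂ = 0.15129 + 0.08065 = 0.23193 hr

Final: 0.23193 hr


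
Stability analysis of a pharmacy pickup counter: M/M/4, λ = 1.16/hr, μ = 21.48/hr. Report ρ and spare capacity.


Total capacity cμ = 4·21.48 = 85.92/hr
ρ = λ/(cμ) = 1.16/85.92 = 0.01350
Stable ⇔ ρ < 1: YES
Spare capacity = cμ − λ = 85.92 − 1.16 = 84.76/hr

Final: ρ = 0.01350; stable; margin = 84.76/hr


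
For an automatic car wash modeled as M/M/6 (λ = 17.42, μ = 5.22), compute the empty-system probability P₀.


a = λ/μ = 17.42/5.22 = 3.3372; ρ = a/c = 0.5562
Σ_{k=0}^{5} a^k/k! (terms k=0..5) = 1.00000 + 3.33716 + 5.56833 + 6.19415 + 5.16772 + 3.44911 = 24.71648
Tail: a^6/(6!(1−ρ)) = 1381.22963/(720·0.4438) = 4.32255
P₀ = 1/(24.71648 + 4.32255) = 1/29.03904 = 0.034436

Final: 0.034436


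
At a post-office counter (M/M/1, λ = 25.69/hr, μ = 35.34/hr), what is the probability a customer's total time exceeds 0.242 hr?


W ~ Exponential(μ−λ) for M/M/1.
μ − λ = 35.34 − 25.69 = 9.6500
P(W > t) = e^{−(μ−λ)t} = e^{−2.3353} = 0.096781

Final: 0.096781


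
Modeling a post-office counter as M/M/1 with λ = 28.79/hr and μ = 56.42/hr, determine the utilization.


ρ = λ/μ = 28.79/56.42 = 0.5103

Final: 0.5103


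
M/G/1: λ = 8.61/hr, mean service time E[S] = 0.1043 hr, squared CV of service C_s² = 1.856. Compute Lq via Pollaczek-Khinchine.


ρ = λ·E[S] = 8.61·0.1043 = 0.8980
Lq = ρ²(1+C_s²)/(2(1−ρ)) = 0.8064·(1+1.856)/(2·0.1020)
= 0.8064·2.8560/0.2040 = 11.29278

Final: 11.29278


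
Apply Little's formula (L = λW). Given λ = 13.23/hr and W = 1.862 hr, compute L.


L = λW = 13.23·1.862 = 24.6343

Final: 24.6343


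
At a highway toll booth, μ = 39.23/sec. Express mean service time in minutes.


Mean service time = 1/μ = 1/39.23 second = 0.02549 second
In minutes: 0.02549 × 0.0166667 = 0.0004248 min

Final: 0.0004248 min


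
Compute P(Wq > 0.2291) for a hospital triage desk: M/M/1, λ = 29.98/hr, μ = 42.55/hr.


ρ = 29.98/42.55 = 0.7046
P(Wq > t) = ρ·e^{−(μ−λ)t} = 0.7046·e^{−2.8798}
= 0.7046·0.056147 = 0.039560

Final: 0.039560


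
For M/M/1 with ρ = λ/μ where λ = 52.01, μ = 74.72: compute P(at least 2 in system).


ρ = 52.01/74.72 = 0.6961
P(N ≥ n) = ρ^n = 0.6961^2 = 0.484507

Final: 0.484507


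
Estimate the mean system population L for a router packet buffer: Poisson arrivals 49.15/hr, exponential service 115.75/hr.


ρ = λ/μ = 49.15/115.75 = 0.4246
L = ρ/(1−ρ) = 0.4246/(1 − 0.4246) = 0.4246/0.5754 = 0.7380

Final: 0.7380


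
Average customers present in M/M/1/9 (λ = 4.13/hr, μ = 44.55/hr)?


ρ = 4.13/44.55 = 0.09270
L = ρ[1 − (K+1)ρ^K + Kρ^(K+1)] / [(1−ρ)(1−ρ^(K+1))]
Numerator: 0.09270·(1 − 10·5.057e-10 + 9·4.688e-11) = 0.092705
Denominator: (0.9073)·(1.000000) = 0.907295
L = 0.092705/0.907295 = 0.1022

Final: 0.1022


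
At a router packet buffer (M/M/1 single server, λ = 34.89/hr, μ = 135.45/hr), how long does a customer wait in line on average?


ρ = 34.89/135.45 = 0.2576
Wq = ρ/(μ−λ) = 0.2576/(135.45 − 34.89) = 0.2576/100.56 = 0.002562 hr

Final: 0.002562 hr


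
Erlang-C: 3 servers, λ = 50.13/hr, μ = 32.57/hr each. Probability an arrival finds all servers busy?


a = λ/μ = 1.5391; ρ = a/3 = 0.5130
P₀ = 0.201143 (from M/M/c formula)
C(c,a) = [a^c/(c!(1−ρ))]·P₀ = [3.64619/(6·0.4870)]·0.201143
= 1.24797·0.201143 = 0.251019

Final: 0.251019


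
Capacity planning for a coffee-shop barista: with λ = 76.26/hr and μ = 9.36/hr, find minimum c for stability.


Stability requires cμ > λ ⇔ c > λ/μ.
λ/μ = 76.26/9.36 = 8.1474
Minimum integer c = ⌊8.1474⌋ + 1 = 9
Check: 9·9.36 = 84.24 > 76.26, while 8·9.36 = 74.88 ≤ 76.26

Final: 9 servers


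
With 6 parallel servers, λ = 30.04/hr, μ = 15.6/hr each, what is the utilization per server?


ρ = λ/(cμ) = 30.04/(6·15.6) = 30.04/93.60 = 0.3209

Final: 0.3209


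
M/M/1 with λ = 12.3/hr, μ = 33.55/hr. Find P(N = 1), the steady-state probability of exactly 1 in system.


ρ = 12.3/33.55 = 0.3666
P_n = (1−ρ)·ρ^n = (1 − 0.3666)·0.3666^1 = 0.6334·0.366617 = 0.232209

Final: 0.232209


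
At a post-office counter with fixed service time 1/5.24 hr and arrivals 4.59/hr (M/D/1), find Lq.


ρ = 4.59/5.24 = 0.8760
M/D/1: Lq = ρ²/(2(1−ρ)) = 0.7673/(2·0.1240) = 3.09279

Final: 3.09279


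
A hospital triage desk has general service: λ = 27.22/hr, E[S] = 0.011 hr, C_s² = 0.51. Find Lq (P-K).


ρ = λ·E[S] = 27.22·0.011 = 0.2994
Lq = ρ²(1+C_s²)/(2(1−ρ)) = 0.08965·(1+0.51)/(2·0.7006)
= 0.08965·1.5100/1.4012 = 0.09662

Final: 0.09662


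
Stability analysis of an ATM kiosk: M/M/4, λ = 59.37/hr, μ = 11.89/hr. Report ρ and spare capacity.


Total capacity cμ = 4·11.89 = 47.56/hr
ρ = λ/(cμ) = 59.37/47.56 = 1.2483
Stable ⇔ ρ < 1: NO
Spare capacity = cμ − λ = 47.56 − 59.37 = -11.81/hr

Final: ρ = 1.2483; unstable; margin = -11.81/hr


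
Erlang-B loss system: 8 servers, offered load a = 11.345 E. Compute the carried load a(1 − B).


B(8,11.345) = 0.397016 (Erlang-B)
Carried load = a(1 − B) = 11.345·(1 − 0.397016) = 11.345·0.602984 = 6.8409 E

Final: 6.8409 Erlangs


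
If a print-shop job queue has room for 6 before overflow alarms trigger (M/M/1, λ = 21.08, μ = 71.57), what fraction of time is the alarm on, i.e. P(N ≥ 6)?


ρ = 21.08/71.57 = 0.2945
P(N ≥ n) = ρ^n = 0.2945^6 = 0.0006529

Final: 0.0006529


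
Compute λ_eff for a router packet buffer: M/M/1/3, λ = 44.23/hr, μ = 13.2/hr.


ρ = 3.3508; P_K = (1−ρ)ρ^3/(1−ρ^4) = 0.707170
λ_eff = λ(1 − P_K) = 44.23·(1 − 0.707170) = 44.23·0.292830 = 12.9519 /hr

Final: 12.9519 /hr


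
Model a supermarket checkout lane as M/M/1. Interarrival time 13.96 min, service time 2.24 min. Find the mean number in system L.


λ = 60/13.96 = 4.2980 /hr
μ = 60/2.24 = 26.7857 /hr
ρ = λ/μ = 4.2980/26.7857 = 0.1605
L = ρ/(1−ρ) = 0.1605/0.8395 = 0.1911

Final: 0.1911


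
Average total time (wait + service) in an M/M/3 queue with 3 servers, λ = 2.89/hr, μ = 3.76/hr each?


a = 0.7686; ρ = 0.2562; P₀ = 0.461734
Lq = P₀·a^c·ρ/(c!(1−ρ)²) = 0.01618
Wq = Lq/λ = 0.01618/2.89 = 0.005600 hr
W = Wq + 1/μ = 0.005600 + 0.26596 = 0.27156 hr

Final: 0.27156 hr


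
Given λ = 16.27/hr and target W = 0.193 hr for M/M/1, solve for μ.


W = 1/(μ−λ) ⇒ μ − λ = 1/W = 1/0.193 = 5.1813
μ = λ + 1/W = 16.27 + 5.1813 = 21.4513 per hr

Final: 21.4513 /hr


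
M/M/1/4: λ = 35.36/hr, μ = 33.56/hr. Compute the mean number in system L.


ρ = 35.36/33.56 = 1.0536
L = ρ[1 − (K+1)ρ^K + Kρ^(K+1)] / [(1−ρ)(1−ρ^(K+1))]
Numerator: 1.0536·(1 − 5·1.232427 + 4·1.298529) = 0.033694
Denominator: (-0.05364)·(-0.298529) = 0.016012
L = 0.033694/0.016012 = 2.1044

Final: 2.1044


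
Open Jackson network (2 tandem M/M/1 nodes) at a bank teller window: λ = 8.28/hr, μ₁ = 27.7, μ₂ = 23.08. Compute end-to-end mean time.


Each node sees arrival rate λ = 8.28/hr (tandem ⇒ throughput preserved).
W₁ = 1/(μ₁−λ) = 1/(27.7−8.28) = 0.05149 hr
W₂ = 1/(μ₂−λ) = 1/(23.08−8.28) = 0.06757 hr
W_total = W₁ + W₂ = 0.05149 + 0.06757 = 0.11906 hr

Final: 0.11906 hr


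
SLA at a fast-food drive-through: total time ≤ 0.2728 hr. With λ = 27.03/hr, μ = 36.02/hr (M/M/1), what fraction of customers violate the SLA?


W ~ Exponential(μ−λ) for M/M/1.
μ − λ = 36.02 − 27.03 = 8.9900
P(W > t) = e^{−(μ−λ)t} = e^{−2.4525} = 0.086081

Final: 0.086081


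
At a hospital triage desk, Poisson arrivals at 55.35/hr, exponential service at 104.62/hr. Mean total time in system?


W = 1/(μ−λ) = 1/(104.62 − 55.35) = 1/49.27 = 0.02030 hr

Final: 0.02030 hr


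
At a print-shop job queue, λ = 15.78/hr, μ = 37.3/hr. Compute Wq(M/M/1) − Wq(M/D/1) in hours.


ρ = 15.78/37.3 = 0.4231
Wq(M/M/1) = ρ/(μ−λ) = 0.4231/21.52 = 0.01966 hr
Wq(M/D/1) = ρ/(2(μ−λ)) = 0.009829 hr
Savings = 0.01966 − 0.009829 = 0.009829 hr

Final: 0.009829 hr


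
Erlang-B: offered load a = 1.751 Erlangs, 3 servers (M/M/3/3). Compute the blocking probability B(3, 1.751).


B(c,a) = (a^c/c!) / Σ_{k=0}^{c} a^k/k!
a^3/3! = 0.894761
Σ terms (k=0..3): 1.00000 + 1.75100 + 1.53300 + 0.89476 = 5.178762
B = 0.894761/5.178762 = 0.172775

Final: 0.172775


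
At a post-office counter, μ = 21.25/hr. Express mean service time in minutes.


Mean service time = 1/μ = 1/21.25 hour = 0.04706 hour
In minutes: 0.04706 × 60 = 2.8235 min

Final: 2.8235 min


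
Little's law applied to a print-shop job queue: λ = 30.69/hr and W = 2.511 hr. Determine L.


L = λW = 30.69·2.511 = 77.0626

Final: 77.0626


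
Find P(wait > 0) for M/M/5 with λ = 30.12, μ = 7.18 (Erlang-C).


a = λ/μ = 4.1950; ρ = a/5 = 0.8390
P₀ = 0.009395 (from M/M/c formula)
C(c,a) = [a^c/(c!(1−ρ))]·P₀ = [1299.13001/(120·0.1610)]·0.009395
= 67.24159·0.009395 = 0.631715

Final: 0.631715


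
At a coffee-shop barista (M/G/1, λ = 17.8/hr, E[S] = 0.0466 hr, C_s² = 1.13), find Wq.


ρ = λ·E[S] = 17.8·0.0466 = 0.8295
E[S²] = E[S]²(1+C_s²) = 0.0466²·(1+1.13) = 0.004625
Wq = λ·E[S²]/(2(1−ρ)) = 17.8·0.004625/(2·0.1705) = 0.24142 hr

Final: 0.24142 hr


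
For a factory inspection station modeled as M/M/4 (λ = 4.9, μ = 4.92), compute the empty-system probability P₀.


a = λ/μ = 4.9/4.92 = 0.9959; ρ = a/c = 0.2490
Σ_{k=0}^{3} a^k/k! (terms k=0..3) = 1.00000 + 0.99593 + 0.49594 + 0.16464 = 2.65652
Tail: a^4/(4!(1−ρ)) = 0.98384/(24·0.7510) = 0.05458
P₀ = 1/(2.65652 + 0.05458) = 1/2.71110 = 0.368853

Final: 0.368853


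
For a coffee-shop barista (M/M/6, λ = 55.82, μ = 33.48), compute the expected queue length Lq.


a = λ/μ = 1.6673; ρ = a/6 = 0.2779
P₀ = 0.188671
Lq = P₀·a^c·ρ / (c!·(1−ρ)²) = 0.188671·21.47961·0.2779/(720·0.52146)
= 0.002999

Final: 0.002999


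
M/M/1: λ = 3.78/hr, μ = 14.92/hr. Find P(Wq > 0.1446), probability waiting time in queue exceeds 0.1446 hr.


ρ = 3.78/14.92 = 0.2534
P(Wq > t) = ρ·e^{−(μ−λ)t} = 0.2534·e^{−1.6108}
= 0.2534·0.199719 = 0.050599

Final: 0.050599


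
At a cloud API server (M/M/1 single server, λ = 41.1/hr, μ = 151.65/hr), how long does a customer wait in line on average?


ρ = 41.1/151.65 = 0.2710
Wq = ρ/(μ−λ) = 0.2710/(151.65 − 41.1) = 0.2710/110.55 = 0.002452 hr

Final: 0.002452 hr


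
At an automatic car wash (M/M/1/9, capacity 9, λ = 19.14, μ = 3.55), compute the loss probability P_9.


ρ = λ/μ = 19.14/3.55 = 5.3915
P_K = (1−ρ)ρ^K/(1−ρ^(K+1)) = (-4.3915·3849658.660940)/(1 − 20755624.442363)
= -16905965.781423/-20755623.442363 = 0.814525

Final: 0.814525


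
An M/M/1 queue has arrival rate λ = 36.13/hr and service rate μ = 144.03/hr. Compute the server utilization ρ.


ρ = λ/μ = 36.13/144.03 = 0.2509

Final: 0.2509


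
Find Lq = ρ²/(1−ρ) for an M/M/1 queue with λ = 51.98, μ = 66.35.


ρ = 51.98/66.35 = 0.7834
Lq = ρ²/(1−ρ) = 0.6137/0.2166 = 2.8338

Final: 2.8338


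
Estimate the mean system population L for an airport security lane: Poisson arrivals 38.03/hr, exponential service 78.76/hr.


ρ = λ/μ = 38.03/78.76 = 0.4829
L = ρ/(1−ρ) = 0.4829/(1 − 0.4829) = 0.4829/0.5171 = 0.9337

Final: 0.9337


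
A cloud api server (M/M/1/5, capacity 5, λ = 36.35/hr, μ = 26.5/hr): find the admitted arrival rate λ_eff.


ρ = 1.3717; P_K = (1−ρ)ρ^5/(1−ρ^6) = 0.318842
λ_eff = λ(1 − P_K) = 36.35·(1 − 0.318842) = 36.35·0.681158 = 24.7601 /hr

Final: 24.7601 /hr


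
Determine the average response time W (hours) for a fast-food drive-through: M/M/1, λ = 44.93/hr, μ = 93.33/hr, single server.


W = 1/(μ−λ) = 1/(93.33 − 44.93) = 1/48.40 = 0.02066 hr

Final: 0.02066 hr


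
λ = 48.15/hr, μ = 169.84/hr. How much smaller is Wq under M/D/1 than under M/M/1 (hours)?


ρ = 48.15/169.84 = 0.2835
Wq(M/M/1) = ρ/(μ−λ) = 0.2835/121.69 = 0.002330 hr
Wq(M/D/1) = ρ/(2(μ−λ)) = 0.001165 hr
Savings = 0.002330 − 0.001165 = 0.001165 hr

Final: 0.001165 hr


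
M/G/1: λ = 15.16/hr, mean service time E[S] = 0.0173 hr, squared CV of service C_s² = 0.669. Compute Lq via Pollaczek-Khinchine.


ρ = λ·E[S] = 15.16·0.0173 = 0.2623
Lq = ρ²(1+C_s²)/(2(1−ρ)) = 0.06878·(1+0.669)/(2·0.7377)
= 0.06878·1.6690/1.4755 = 0.07781

Final: 0.07781


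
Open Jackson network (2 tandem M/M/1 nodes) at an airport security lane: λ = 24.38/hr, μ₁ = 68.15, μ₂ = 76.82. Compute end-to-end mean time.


Each node sees arrival rate λ = 24.38/hr (tandem ⇒ throughput preserved).
W₁ = 1/(μ₁−λ) = 1/(68.15−24.38) = 0.02285 hr
W₂ = 1/(μ₂−λ) = 1/(76.82−24.38) = 0.01907 hr
W_total = W₁ + W₂ = 0.02285 + 0.01907 = 0.04192 hr

Final: 0.04192 hr


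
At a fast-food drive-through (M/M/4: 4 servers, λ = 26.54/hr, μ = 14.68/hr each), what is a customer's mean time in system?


a = 1.8079; ρ = 0.4520; P₀ = 0.160275
Lq = P₀·a^c·ρ/(c!(1−ρ)²) = 0.10737
Wq = Lq/λ = 0.10737/26.54 = 0.004045 hr
W = Wq + 1/μ = 0.004045 + 0.06812 = 0.07217 hr

Final: 0.07217 hr


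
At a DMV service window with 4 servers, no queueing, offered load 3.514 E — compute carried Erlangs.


B(4,3.514) = 0.261738 (Erlang-B)
Carried load = a(1 − B) = 3.514·(1 − 0.261738) = 3.514·0.738262 = 2.5943 E

Final: 2.5943 Erlangs


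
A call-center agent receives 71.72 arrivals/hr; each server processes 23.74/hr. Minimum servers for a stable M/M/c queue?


Stability requires cμ > λ ⇔ c > λ/μ.
λ/μ = 71.72/23.74 = 3.0211
Minimum integer c = ⌊3.0211⌋ + 1 = 4
Check: 4·23.74 = 94.96 > 71.72, while 3·23.74 = 71.22 ≤ 71.72

Final: 4 servers


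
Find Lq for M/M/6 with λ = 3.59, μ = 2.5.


a = λ/μ = 1.4360; ρ = a/6 = 0.2393
P₀ = 0.237832
Lq = P₀·a^c·ρ / (c!·(1−ρ)²) = 0.237832·8.76853·0.2393/(720·0.57861)
= 0.001198

Final: 0.001198


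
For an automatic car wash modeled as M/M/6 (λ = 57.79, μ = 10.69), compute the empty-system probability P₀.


a = λ/μ = 57.79/10.69 = 5.4060; ρ = a/c = 0.9010
Σ_{k=0}^{5} a^k/k! (terms k=0..5) = 1.00000 + 5.40599 + 14.61235 + 26.33139 + 35.58678 + 38.47634 = 121.41284
Tail: a^6/(6!(1−ρ)) = 24960.30774/(720·0.09900) = 350.16495
P₀ = 1/(121.41284 + 350.16495) = 1/471.57778 = 0.002121

Final: 0.002121


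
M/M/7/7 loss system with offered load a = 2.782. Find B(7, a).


B(c,a) = (a^c/c!) / Σ_{k=0}^{c} a^k/k!
a^7/7! = 0.255899
Σ terms (k=0..7): 1.00000 + 2.78200 + 3.86976 + 3.58856 + 2.49584 + 1.38869 + 0.64389 + 0.25590 = 16.024639
B = 0.255899/16.024639 = 0.015969

Final: 0.015969


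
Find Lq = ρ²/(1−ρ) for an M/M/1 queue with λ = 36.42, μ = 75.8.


ρ = 36.42/75.8 = 0.4805
Lq = ρ²/(1−ρ) = 0.2309/0.5195 = 0.4444

Final: 0.4444


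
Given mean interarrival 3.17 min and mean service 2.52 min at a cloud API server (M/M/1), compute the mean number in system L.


λ = 60/3.17 = 18.9274 /hr
μ = 60/2.52 = 23.8095 /hr
ρ = λ/μ = 18.9274/23.8095 = 0.7950
L = ρ/(1−ρ) = 0.7950/0.2050 = 3.8769

Final: 3.8769


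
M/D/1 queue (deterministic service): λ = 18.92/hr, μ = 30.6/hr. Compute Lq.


ρ = 18.92/30.6 = 0.6183
M/D/1: Lq = ρ²/(2(1−ρ)) = 0.3823/(2·0.3817) = 0.50078

Final: 0.50078


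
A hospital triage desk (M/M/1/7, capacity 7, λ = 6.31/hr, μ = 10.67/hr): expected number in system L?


ρ = 6.31/10.67 = 0.5914
L = ρ[1 − (K+1)ρ^K + Kρ^(K+1)] / [(1−ρ)(1−ρ^(K+1))]
Numerator: 0.5914·(1 − 8·0.025296 + 7·0.014960) = 0.533628
Denominator: (0.4086)·(0.985040) = 0.402509
L = 0.533628/0.402509 = 1.3258

Final: 1.3258


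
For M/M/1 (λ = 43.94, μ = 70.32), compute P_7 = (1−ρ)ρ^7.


ρ = 43.94/70.32 = 0.6249
P_n = (1−ρ)·ρ^n = (1 − 0.6249)·0.6249^7 = 0.3751·0.037194 = 0.013953

Final: 0.013953


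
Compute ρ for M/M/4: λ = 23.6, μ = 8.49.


ρ = λ/(cμ) = 23.6/(4·8.49) = 23.6/33.96 = 0.6949

Final: 0.6949


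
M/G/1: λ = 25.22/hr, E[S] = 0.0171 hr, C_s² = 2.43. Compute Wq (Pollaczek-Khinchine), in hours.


ρ = λ·E[S] = 25.22·0.0171 = 0.4313
E[S²] = E[S]²(1+C_s²) = 0.0171²·(1+2.43) = 0.001003
Wq = λ·E[S²]/(2(1−ρ)) = 25.22·0.001003/(2·0.5687) = 0.02224 hr

Final: 0.02224 hr


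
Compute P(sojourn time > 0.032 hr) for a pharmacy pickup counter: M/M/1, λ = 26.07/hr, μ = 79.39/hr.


W ~ Exponential(μ−λ) for M/M/1.
μ − λ = 79.39 − 26.07 = 53.3200
P(W > t) = e^{−(μ−λ)t} = e^{−1.7062} = 0.181547

Final: 0.181547


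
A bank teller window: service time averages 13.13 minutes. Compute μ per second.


μ = 1/(service time) in consistent units.
1 second = 0.0166667 min, so μ = 0.0166667/13.13 = 0.001269 per second

Final: 0.001269 /sec


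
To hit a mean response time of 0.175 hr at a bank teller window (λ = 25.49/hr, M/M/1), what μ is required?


W = 1/(μ−λ) ⇒ μ − λ = 1/W = 1/0.175 = 5.7143
μ = λ + 1/W = 25.49 + 5.7143 = 31.2043 per hr

Final: 31.2043 /hr


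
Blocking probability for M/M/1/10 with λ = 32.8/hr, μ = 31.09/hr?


ρ = λ/μ = 32.8/31.09 = 1.0550
P_K = (1−ρ)ρ^K/(1−ρ^(K+1)) = (-0.05500·1.708170)/(1 − 1.802123)
= -0.093952/-0.802123 = 0.117129

Final: 0.117129


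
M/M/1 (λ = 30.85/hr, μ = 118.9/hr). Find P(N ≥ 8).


ρ = 30.85/118.9 = 0.2595
P(N ≥ n) = ρ^n = 0.2595^8 = 0.00002054

Final: 0.00002054


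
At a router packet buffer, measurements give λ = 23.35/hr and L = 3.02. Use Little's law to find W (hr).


W = L/λ = 3.02/23.35 = 0.1293 hr

Final: 0.1293 hr


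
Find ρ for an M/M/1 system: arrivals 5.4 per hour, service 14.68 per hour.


ρ = λ/μ = 5.4/14.68 = 0.3678

Final: 0.3678


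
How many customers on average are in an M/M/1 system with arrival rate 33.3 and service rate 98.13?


ρ = λ/μ = 33.3/98.13 = 0.3393
L = ρ/(1−ρ) = 0.3393/(1 − 0.3393) = 0.3393/0.6607 = 0.5137

Final: 0.5137


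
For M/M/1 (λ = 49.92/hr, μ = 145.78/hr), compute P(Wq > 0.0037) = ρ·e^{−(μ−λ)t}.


ρ = 49.92/145.78 = 0.3424
P(Wq > t) = ρ·e^{−(μ−λ)t} = 0.3424·e^{−0.3547}
= 0.3424·0.701396 = 0.240182

Final: 0.240182


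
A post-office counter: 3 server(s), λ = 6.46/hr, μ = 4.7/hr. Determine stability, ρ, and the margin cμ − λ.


Total capacity cμ = 3·4.7 = 14.10/hr
ρ = λ/(cμ) = 6.46/14.10 = 0.4582
Stable ⇔ ρ < 1: YES
Spare capacity = cμ − λ = 14.10 − 6.46 = 7.64/hr

Final: ρ = 0.4582; stable; margin = 7.64/hr


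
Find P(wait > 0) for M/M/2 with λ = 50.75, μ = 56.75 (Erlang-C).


a = λ/μ = 0.8943; ρ = a/2 = 0.4471
P₀ = 0.382040 (from M/M/c formula)
C(c,a) = [a^c/(c!(1−ρ))]·P₀ = [0.79972/(2·0.5529)]·0.382040
= 0.72326·0.382040 = 0.276313

Final: 0.276313


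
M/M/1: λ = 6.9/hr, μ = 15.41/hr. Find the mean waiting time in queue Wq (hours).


ρ = 6.9/15.41 = 0.4478
Wq = ρ/(μ−λ) = 0.4478/(15.41 − 6.9) = 0.4478/8.51 = 0.05262 hr

Final: 0.05262 hr


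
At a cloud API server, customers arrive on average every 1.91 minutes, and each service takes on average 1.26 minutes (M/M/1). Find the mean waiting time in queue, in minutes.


λ = 60/1.91 = 31.4136 /hr
μ = 60/1.26 = 47.6190 /hr
ρ = λ/μ = 31.4136/47.6190 = 0.6597
Wq = ρ/(μ−λ) = 0.6597/(47.6190−31.4136) = 0.04071 hr
In minutes: 0.04071·60 = 2.442 min

Final: 2.442 min


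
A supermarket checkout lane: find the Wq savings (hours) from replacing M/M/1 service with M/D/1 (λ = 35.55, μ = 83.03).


ρ = 35.55/83.03 = 0.4282
Wq(M/M/1) = ρ/(μ−λ) = 0.4282/47.48 = 0.009018 hr
Wq(M/D/1) = ρ/(2(μ−λ)) = 0.004509 hr
Savings = 0.009018 − 0.004509 = 0.004509 hr

Final: 0.004509 hr


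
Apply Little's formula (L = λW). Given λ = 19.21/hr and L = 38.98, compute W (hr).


W = L/λ = 38.98/19.21 = 2.0292 hr

Final: 2.0292 hr


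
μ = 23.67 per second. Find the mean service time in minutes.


Mean service time = 1/μ = 1/23.67 second = 0.04225 second
In minutes: 0.04225 × 0.0166667 = 0.0007041 min

Final: 0.0007041 min


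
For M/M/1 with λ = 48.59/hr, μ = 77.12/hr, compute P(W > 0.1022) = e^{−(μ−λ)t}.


W ~ Exponential(μ−λ) for M/M/1.
μ − λ = 77.12 − 48.59 = 28.5300
P(W > t) = e^{−(μ−λ)t} = e^{−2.9158} = 0.054163

Final: 0.054163


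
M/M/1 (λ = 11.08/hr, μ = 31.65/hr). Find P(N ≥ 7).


ρ = 11.08/31.65 = 0.3501
P(N ≥ n) = ρ^n = 0.3501^7 = 0.0006444

Final: 0.0006444


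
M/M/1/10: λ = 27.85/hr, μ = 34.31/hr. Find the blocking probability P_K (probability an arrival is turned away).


ρ = λ/μ = 27.85/34.31 = 0.8117
P_K = (1−ρ)ρ^K/(1−ρ^(K+1)) = (0.1883·0.124178)/(1 − 0.100797)
= 0.023381/0.899203 = 0.026002

Final: 0.026002


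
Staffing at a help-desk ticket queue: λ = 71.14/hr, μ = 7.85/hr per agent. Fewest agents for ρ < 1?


Stability requires cμ > λ ⇔ c > λ/μ.
λ/μ = 71.14/7.85 = 9.0624
Minimum integer c = ⌊9.0624⌋ + 1 = 10
Check: 10·7.85 = 78.50 > 71.14, while 9·7.85 = 70.65 ≤ 71.14

Final: 10 servers


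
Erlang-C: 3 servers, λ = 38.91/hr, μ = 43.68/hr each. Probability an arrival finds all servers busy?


a = λ/μ = 0.8908; ρ = a/3 = 0.2969
P₀ = 0.407312 (from M/M/c formula)
C(c,a) = [a^c/(c!(1−ρ))]·P₀ = [0.70686/(6·0.7031)]·0.407312
= 0.16757·0.407312 = 0.068252

Final: 0.068252


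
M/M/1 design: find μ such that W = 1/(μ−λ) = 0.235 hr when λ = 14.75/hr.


W = 1/(μ−λ) ⇒ μ − λ = 1/W = 1/0.235 = 4.2553
μ = λ + 1/W = 14.75 + 4.2553 = 19.0053 per hr

Final: 19.0053 /hr


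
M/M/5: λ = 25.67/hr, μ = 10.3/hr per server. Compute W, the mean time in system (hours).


a = 2.4922; ρ = 0.4984; P₀ = 0.080757
Lq = P₀·a^c·ρ/(c!(1−ρ)²) = 0.12821
Wq = Lq/λ = 0.12821/25.67 = 0.004995 hr
W = Wq + 1/μ = 0.004995 + 0.09709 = 0.10208 hr

Final: 0.10208 hr
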